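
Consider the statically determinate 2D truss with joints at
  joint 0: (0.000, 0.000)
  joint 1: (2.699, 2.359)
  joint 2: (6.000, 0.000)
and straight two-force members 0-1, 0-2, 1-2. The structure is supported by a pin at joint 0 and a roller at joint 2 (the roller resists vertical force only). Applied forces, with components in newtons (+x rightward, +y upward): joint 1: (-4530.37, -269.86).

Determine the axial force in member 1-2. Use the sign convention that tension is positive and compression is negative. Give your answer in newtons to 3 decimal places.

N=3 nodes, M=3 members, R=3 reactions → 2N=6, M+R=6
member 0 (0-1): L=3.5846, (cx,cy)=(0.7529,0.6581)
member 1 (0-2): L=6.0000, (cx,cy)=(1.0000,0.0000)
member 2 (1-2): L=4.0573, (cx,cy)=(0.8136,-0.5814)
solve A·x = −loads:
  F[0-1] = -2932.2116 N (compression)
  F[0-2] = -2322.5921 N (compression)
  F[1-2] = +2854.7092 N (tension)
  Rx@0 = +4530.3700 N
  Ry@0 = +1929.6584 N
  Ry@2 = -1659.7984 N

2854.709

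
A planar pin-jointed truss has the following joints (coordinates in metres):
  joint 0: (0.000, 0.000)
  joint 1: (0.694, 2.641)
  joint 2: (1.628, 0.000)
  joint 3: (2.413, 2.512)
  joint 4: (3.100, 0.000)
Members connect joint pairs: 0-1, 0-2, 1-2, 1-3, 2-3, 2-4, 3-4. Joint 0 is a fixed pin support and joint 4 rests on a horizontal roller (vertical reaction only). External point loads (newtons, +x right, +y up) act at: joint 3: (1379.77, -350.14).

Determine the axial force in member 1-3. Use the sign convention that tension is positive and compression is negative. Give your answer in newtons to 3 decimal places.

N=5 nodes, M=7 members, R=3 reactions → 2N=10, M+R=10
member 0 (0-1): L=2.7307, (cx,cy)=(0.2542,0.9672)
member 1 (0-2): L=1.6280, (cx,cy)=(1.0000,0.0000)
member 2 (1-2): L=2.8013, (cx,cy)=(0.3334,-0.9428)
member 3 (1-3): L=1.7238, (cx,cy)=(0.9972,-0.0748)
member 4 (2-3): L=2.6318, (cx,cy)=(0.2983,0.9545)
member 5 (2-4): L=1.4720, (cx,cy)=(1.0000,0.0000)
member 6 (3-4): L=2.6042, (cx,cy)=(0.2638,-0.9646)
solve A·x = −loads:
  F[0-1] = +1075.7871 N (tension)
  F[0-2] = +1106.3578 N (tension)
  F[1-2] = -1156.0571 N (compression)
  F[1-3] = +660.7145 N (tension)
  F[2-3] = +1141.8853 N (tension)
  F[2-4] = +380.3123 N (tension)
  F[3-4] = -1441.6708 N (compression)
  Rx@0 = -1379.7700 N
  Ry@0 = -1040.4632 N
  Ry@4 = +1390.6032 N

660.715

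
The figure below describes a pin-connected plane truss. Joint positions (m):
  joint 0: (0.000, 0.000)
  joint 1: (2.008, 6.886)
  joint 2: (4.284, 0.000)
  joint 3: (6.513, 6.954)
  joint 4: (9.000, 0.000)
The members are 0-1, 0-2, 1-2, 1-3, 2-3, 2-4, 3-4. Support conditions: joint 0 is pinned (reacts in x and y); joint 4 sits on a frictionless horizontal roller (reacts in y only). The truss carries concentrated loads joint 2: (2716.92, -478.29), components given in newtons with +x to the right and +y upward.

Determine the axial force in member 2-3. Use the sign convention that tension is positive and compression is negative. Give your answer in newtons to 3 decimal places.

241.535

N=5 nodes, M=7 members, R=3 reactions → 2N=10, M+R=10
member 0 (0-1): L=7.1728, (cx,cy)=(0.2799,0.9600)
member 1 (0-2): L=4.2840, (cx,cy)=(1.0000,0.0000)
member 2 (1-2): L=7.2524, (cx,cy)=(0.3138,-0.9495)
member 3 (1-3): L=4.5055, (cx,cy)=(0.9999,0.0151)
member 4 (2-3): L=7.3025, (cx,cy)=(0.3052,0.9523)
member 5 (2-4): L=4.7160, (cx,cy)=(1.0000,0.0000)
member 6 (3-4): L=7.3853, (cx,cy)=(0.3367,-0.9416)
solve A·x = −loads:
  F[0-1] = -261.0624 N (compression)
  F[0-2] = +2790.0035 N (tension)
  F[1-2] = +261.4927 N (tension)
  F[1-3] = -155.1648 N (compression)
  F[2-3] = +241.5349 N (tension)
  F[2-4] = +81.4215 N (tension)
  F[3-4] = -241.7877 N (compression)
  Rx@0 = -2716.9200 N
  Ry@0 = +250.6240 N
  Ry@4 = +227.6660 N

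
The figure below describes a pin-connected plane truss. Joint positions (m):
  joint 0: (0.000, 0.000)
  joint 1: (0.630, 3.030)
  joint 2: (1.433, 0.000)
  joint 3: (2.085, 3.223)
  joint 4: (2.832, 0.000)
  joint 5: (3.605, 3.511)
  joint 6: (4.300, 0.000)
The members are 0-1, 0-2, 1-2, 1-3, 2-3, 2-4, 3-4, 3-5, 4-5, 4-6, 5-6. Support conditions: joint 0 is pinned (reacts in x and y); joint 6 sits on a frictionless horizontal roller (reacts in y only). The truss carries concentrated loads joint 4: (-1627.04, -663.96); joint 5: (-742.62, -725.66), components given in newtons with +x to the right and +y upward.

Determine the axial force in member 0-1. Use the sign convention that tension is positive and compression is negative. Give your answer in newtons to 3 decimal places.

-970.642

N=7 nodes, M=11 members, R=3 reactions → 2N=14, M+R=14
member 0 (0-1): L=3.0948, (cx,cy)=(0.2036,0.9791)
member 1 (0-2): L=1.4330, (cx,cy)=(1.0000,0.0000)
member 2 (1-2): L=3.1346, (cx,cy)=(0.2562,-0.9666)
member 3 (1-3): L=1.4677, (cx,cy)=(0.9913,0.1315)
member 4 (2-3): L=3.2883, (cx,cy)=(0.1983,0.9801)
member 5 (2-4): L=1.3990, (cx,cy)=(1.0000,0.0000)
member 6 (3-4): L=3.3084, (cx,cy)=(0.2258,-0.9742)
member 7 (3-5): L=1.5470, (cx,cy)=(0.9825,0.1862)
member 8 (4-5): L=3.5951, (cx,cy)=(0.2150,0.9766)
member 9 (4-6): L=1.4680, (cx,cy)=(1.0000,0.0000)
member 10 (5-6): L=3.5791, (cx,cy)=(0.1942,-0.9810)
solve A·x = −loads:
  F[0-1] = -970.6419 N (compression)
  F[0-2] = -2172.0692 N (compression)
  F[1-2] = +923.5435 N (tension)
  F[1-3] = -437.9808 N (compression)
  F[2-3] = -910.8093 N (compression)
  F[2-4] = -1754.8873 N (compression)
  F[3-4] = +819.9305 N (tension)
  F[3-5] = -814.1337 N (compression)
  F[4-5] = -138.0256 N (compression)
  F[4-6] = +86.9596 N (tension)
  F[5-6] = -447.8265 N (compression)
  Rx@0 = +2369.6600 N
  Ry@0 = +950.3176 N
  Ry@6 = +439.3024 N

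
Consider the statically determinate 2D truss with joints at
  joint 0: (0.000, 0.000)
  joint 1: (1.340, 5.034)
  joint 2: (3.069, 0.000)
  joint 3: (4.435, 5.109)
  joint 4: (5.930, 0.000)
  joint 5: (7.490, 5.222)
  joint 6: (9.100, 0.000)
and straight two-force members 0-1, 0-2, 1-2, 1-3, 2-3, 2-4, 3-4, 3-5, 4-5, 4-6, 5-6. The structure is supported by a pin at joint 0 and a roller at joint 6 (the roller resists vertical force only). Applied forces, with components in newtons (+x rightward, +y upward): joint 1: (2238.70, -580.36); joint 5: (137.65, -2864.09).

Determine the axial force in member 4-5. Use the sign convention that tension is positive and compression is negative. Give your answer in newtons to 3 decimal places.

985.609

N=7 nodes, M=11 members, R=3 reactions → 2N=14, M+R=14
member 0 (0-1): L=5.2093, (cx,cy)=(0.2572,0.9663)
member 1 (0-2): L=3.0690, (cx,cy)=(1.0000,0.0000)
member 2 (1-2): L=5.3226, (cx,cy)=(0.3248,-0.9458)
member 3 (1-3): L=3.0959, (cx,cy)=(0.9997,0.0242)
member 4 (2-3): L=5.2885, (cx,cy)=(0.2583,0.9661)
member 5 (2-4): L=2.8610, (cx,cy)=(1.0000,0.0000)
member 6 (3-4): L=5.3232, (cx,cy)=(0.2808,-0.9598)
member 7 (3-5): L=3.0571, (cx,cy)=(0.9993,0.0370)
member 8 (4-5): L=5.4500, (cx,cy)=(0.2862,0.9582)
member 9 (4-6): L=3.1700, (cx,cy)=(1.0000,0.0000)
member 10 (5-6): L=5.4646, (cx,cy)=(0.2946,-0.9556)
solve A·x = −loads:
  F[0-1] = +326.7816 N (tension)
  F[0-2] = +2292.2912 N (tension)
  F[1-2] = -994.4597 N (compression)
  F[1-3] = -1832.1403 N (compression)
  F[2-3] = +973.5676 N (tension)
  F[2-4] = +1717.7819 N (tension)
  F[3-4] = -983.9720 N (compression)
  F[3-5] = -1304.6810 N (compression)
  F[4-5] = +985.6094 N (tension)
  F[4-6] = +1159.3219 N (tension)
  F[5-6] = -3934.8947 N (compression)
  Rx@0 = -2376.3500 N
  Ry@0 = -315.7852 N
  Ry@6 = +3760.2352 N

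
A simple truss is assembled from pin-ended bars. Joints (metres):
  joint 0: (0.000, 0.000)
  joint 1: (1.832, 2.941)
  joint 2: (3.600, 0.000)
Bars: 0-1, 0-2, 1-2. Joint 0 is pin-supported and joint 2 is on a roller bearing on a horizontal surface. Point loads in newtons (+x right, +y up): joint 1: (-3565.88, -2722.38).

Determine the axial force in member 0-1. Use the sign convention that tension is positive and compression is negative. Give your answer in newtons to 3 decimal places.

N=3 nodes, M=3 members, R=3 reactions → 2N=6, M+R=6
member 0 (0-1): L=3.4649, (cx,cy)=(0.5287,0.8488)
member 1 (0-2): L=3.6000, (cx,cy)=(1.0000,0.0000)
member 2 (1-2): L=3.4315, (cx,cy)=(0.5152,-0.8571)
solve A·x = −loads:
  F[0-1] = -5007.2548 N (compression)
  F[0-2] = -918.4083 N (compression)
  F[1-2] = +1782.5414 N (tension)
  Rx@0 = +3565.8800 N
  Ry@0 = +4250.1169 N
  Ry@2 = -1527.7369 N

-5007.255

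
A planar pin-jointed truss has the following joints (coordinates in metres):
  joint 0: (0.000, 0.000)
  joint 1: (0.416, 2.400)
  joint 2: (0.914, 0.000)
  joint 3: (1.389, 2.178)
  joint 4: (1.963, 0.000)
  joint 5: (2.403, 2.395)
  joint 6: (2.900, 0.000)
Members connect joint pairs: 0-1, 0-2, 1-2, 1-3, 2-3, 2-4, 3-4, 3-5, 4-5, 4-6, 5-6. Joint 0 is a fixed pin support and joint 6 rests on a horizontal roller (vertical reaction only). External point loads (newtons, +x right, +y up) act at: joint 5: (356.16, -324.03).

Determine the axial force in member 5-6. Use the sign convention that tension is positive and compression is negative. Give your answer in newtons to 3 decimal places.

N=7 nodes, M=11 members, R=3 reactions → 2N=14, M+R=14
member 0 (0-1): L=2.4358, (cx,cy)=(0.1708,0.9853)
member 1 (0-2): L=0.9140, (cx,cy)=(1.0000,0.0000)
member 2 (1-2): L=2.4511, (cx,cy)=(0.2032,-0.9791)
member 3 (1-3): L=0.9980, (cx,cy)=(0.9749,-0.2224)
member 4 (2-3): L=2.2292, (cx,cy)=(0.2131,0.9770)
member 5 (2-4): L=1.0490, (cx,cy)=(1.0000,0.0000)
member 6 (3-4): L=2.2524, (cx,cy)=(0.2548,-0.9670)
member 7 (3-5): L=1.0370, (cx,cy)=(0.9779,0.2093)
member 8 (4-5): L=2.4351, (cx,cy)=(0.1807,0.9835)
member 9 (4-6): L=0.9370, (cx,cy)=(1.0000,0.0000)
member 10 (5-6): L=2.4460, (cx,cy)=(0.2032,-0.9791)
solve A·x = −loads:
  F[0-1] = +242.1649 N (tension)
  F[0-2] = +314.8015 N (tension)
  F[1-2] = -265.9164 N (compression)
  F[1-3] = +97.8366 N (tension)
  F[2-3] = +266.4902 N (tension)
  F[2-4] = +203.9905 N (tension)
  F[3-4] = -201.7015 N (compression)
  F[3-5] = +208.1811 N (tension)
  F[4-5] = +198.3060 N (tension)
  F[4-6] = +116.7560 N (tension)
  F[5-6] = -574.6237 N (compression)
  Rx@0 = -356.1600 N
  Ry@0 = -238.6070 N
  Ry@6 = +562.6370 N

-574.624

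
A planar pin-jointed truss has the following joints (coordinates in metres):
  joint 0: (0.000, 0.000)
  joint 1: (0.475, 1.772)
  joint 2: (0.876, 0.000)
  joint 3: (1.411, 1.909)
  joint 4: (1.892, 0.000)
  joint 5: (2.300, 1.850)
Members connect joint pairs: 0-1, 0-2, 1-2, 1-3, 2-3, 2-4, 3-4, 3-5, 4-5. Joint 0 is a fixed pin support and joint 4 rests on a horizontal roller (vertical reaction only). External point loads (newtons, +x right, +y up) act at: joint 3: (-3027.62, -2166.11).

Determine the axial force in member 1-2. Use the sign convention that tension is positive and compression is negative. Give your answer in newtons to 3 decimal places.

N=6 nodes, M=9 members, R=3 reactions → 2N=12, M+R=12
member 0 (0-1): L=1.8346, (cx,cy)=(0.2589,0.9659)
member 1 (0-2): L=0.8760, (cx,cy)=(1.0000,0.0000)
member 2 (1-2): L=1.8168, (cx,cy)=(0.2207,-0.9753)
member 3 (1-3): L=0.9460, (cx,cy)=(0.9895,0.1448)
member 4 (2-3): L=1.9826, (cx,cy)=(0.2699,0.9629)
member 5 (2-4): L=1.0160, (cx,cy)=(1.0000,0.0000)
member 6 (3-4): L=1.9687, (cx,cy)=(0.2443,-0.9697)
member 7 (3-5): L=0.8910, (cx,cy)=(0.9978,-0.0662)
member 8 (4-5): L=1.8945, (cx,cy)=(0.2154,0.9765)
solve A·x = −loads:
  F[0-1] = -3732.8011 N (compression)
  F[0-2] = -2061.1316 N (compression)
  F[1-2] = +3437.7705 N (tension)
  F[1-3] = -1743.6453 N (compression)
  F[2-3] = -3482.1725 N (compression)
  F[2-4] = -362.6776 N (compression)
  F[3-4] = +1484.3882 N (tension)
  F[3-5] = -0.0000 N (tension)
  F[4-5] = +0.0000 N (tension)
  Rx@0 = +3027.6200 N
  Ry@0 = +3605.5103 N
  Ry@4 = -1439.4003 N

3437.771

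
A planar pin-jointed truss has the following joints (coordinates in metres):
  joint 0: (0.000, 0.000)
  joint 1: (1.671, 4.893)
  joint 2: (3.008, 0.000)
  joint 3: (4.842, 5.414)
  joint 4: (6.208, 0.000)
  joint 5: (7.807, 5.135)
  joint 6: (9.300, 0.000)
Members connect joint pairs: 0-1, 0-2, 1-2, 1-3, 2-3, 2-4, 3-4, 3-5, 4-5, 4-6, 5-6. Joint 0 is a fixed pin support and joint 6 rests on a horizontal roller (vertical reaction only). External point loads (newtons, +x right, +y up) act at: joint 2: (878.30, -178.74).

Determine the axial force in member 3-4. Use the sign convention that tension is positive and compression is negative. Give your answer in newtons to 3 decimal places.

-56.341

N=7 nodes, M=11 members, R=3 reactions → 2N=14, M+R=14
member 0 (0-1): L=5.1705, (cx,cy)=(0.3232,0.9463)
member 1 (0-2): L=3.0080, (cx,cy)=(1.0000,0.0000)
member 2 (1-2): L=5.0724, (cx,cy)=(0.2636,-0.9646)
member 3 (1-3): L=3.2135, (cx,cy)=(0.9868,0.1621)
member 4 (2-3): L=5.7162, (cx,cy)=(0.3208,0.9471)
member 5 (2-4): L=3.2000, (cx,cy)=(1.0000,0.0000)
member 6 (3-4): L=5.5837, (cx,cy)=(0.2446,-0.9696)
member 7 (3-5): L=2.9781, (cx,cy)=(0.9956,-0.0937)
member 8 (4-5): L=5.3782, (cx,cy)=(0.2973,0.9548)
member 9 (4-6): L=3.0920, (cx,cy)=(1.0000,0.0000)
member 10 (5-6): L=5.3476, (cx,cy)=(0.2792,-0.9602)
solve A·x = −loads:
  F[0-1] = -127.7856 N (compression)
  F[0-2] = +919.5980 N (tension)
  F[1-2] = +113.2433 N (tension)
  F[1-3] = -72.1011 N (compression)
  F[2-3] = +73.3809 N (tension)
  F[2-4] = +47.6035 N (tension)
  F[3-4] = -56.3415 N (compression)
  F[3-5] = -33.9694 N (compression)
  F[4-5] = +57.2167 N (tension)
  F[4-6] = +16.8088 N (tension)
  F[5-6] = -60.2058 N (compression)
  Rx@0 = -878.3000 N
  Ry@0 = +120.9282 N
  Ry@6 = +57.8118 N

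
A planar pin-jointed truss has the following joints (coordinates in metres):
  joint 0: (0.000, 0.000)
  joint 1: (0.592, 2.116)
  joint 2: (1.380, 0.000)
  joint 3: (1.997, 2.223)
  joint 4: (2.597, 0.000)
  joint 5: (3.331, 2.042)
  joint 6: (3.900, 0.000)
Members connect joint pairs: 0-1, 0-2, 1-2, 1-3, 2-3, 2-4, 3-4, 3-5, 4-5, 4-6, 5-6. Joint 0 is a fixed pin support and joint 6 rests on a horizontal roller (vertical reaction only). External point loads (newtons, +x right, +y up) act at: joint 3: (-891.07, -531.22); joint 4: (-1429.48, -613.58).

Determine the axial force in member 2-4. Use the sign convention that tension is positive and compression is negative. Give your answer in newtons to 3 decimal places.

-1447.263

N=7 nodes, M=11 members, R=3 reactions → 2N=14, M+R=14
member 0 (0-1): L=2.1973, (cx,cy)=(0.2694,0.9630)
member 1 (0-2): L=1.3800, (cx,cy)=(1.0000,0.0000)
member 2 (1-2): L=2.2580, (cx,cy)=(0.3490,-0.9371)
member 3 (1-3): L=1.4091, (cx,cy)=(0.9971,0.0759)
member 4 (2-3): L=2.3070, (cx,cy)=(0.2674,0.9636)
member 5 (2-4): L=1.2170, (cx,cy)=(1.0000,0.0000)
member 6 (3-4): L=2.3025, (cx,cy)=(0.2606,-0.9655)
member 7 (3-5): L=1.3462, (cx,cy)=(0.9909,-0.1345)
member 8 (4-5): L=2.1699, (cx,cy)=(0.3383,0.9411)
member 9 (4-6): L=1.3030, (cx,cy)=(1.0000,0.0000)
member 10 (5-6): L=2.1198, (cx,cy)=(0.2684,-0.9633)
solve A·x = −loads:
  F[0-1] = -1009.4452 N (compression)
  F[0-2] = -2048.5779 N (compression)
  F[1-2] = +987.2357 N (tension)
  F[1-3] = -618.2898 N (compression)
  F[2-3] = -960.1401 N (compression)
  F[2-4] = -1447.2630 N (compression)
  F[3-4] = +471.4394 N (tension)
  F[3-5] = -106.0278 N (compression)
  F[4-5] = +168.3519 N (tension)
  F[4-6] = +48.1179 N (tension)
  F[5-6] = -179.2620 N (compression)
  Rx@0 = +2320.5500 N
  Ry@0 = +972.1167 N
  Ry@6 = +172.6833 N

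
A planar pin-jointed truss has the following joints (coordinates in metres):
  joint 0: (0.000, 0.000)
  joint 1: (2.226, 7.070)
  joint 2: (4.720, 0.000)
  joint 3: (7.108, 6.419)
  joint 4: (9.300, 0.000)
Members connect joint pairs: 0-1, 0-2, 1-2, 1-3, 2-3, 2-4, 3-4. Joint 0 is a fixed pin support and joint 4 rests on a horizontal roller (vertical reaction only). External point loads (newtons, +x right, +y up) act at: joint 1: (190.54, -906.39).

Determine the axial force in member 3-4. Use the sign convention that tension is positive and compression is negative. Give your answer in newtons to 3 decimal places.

-382.314

N=5 nodes, M=7 members, R=3 reactions → 2N=10, M+R=10
member 0 (0-1): L=7.4122, (cx,cy)=(0.3003,0.9538)
member 1 (0-2): L=4.7200, (cx,cy)=(1.0000,0.0000)
member 2 (1-2): L=7.4970, (cx,cy)=(0.3327,-0.9430)
member 3 (1-3): L=4.9252, (cx,cy)=(0.9912,-0.1322)
member 4 (2-3): L=6.8488, (cx,cy)=(0.3487,0.9372)
member 5 (2-4): L=4.5800, (cx,cy)=(1.0000,0.0000)
member 6 (3-4): L=6.7830, (cx,cy)=(0.3232,-0.9463)
solve A·x = −loads:
  F[0-1] = -570.9451 N (compression)
  F[0-2] = +362.0049 N (tension)
  F[1-2] = -348.8744 N (compression)
  F[1-3] = -248.1231 N (compression)
  F[2-3] = +351.0335 N (tension)
  F[2-4] = +123.5498 N (tension)
  F[3-4] = -382.3139 N (compression)
  Rx@0 = -190.5400 N
  Ry@0 = +544.5898 N
  Ry@4 = +361.8002 N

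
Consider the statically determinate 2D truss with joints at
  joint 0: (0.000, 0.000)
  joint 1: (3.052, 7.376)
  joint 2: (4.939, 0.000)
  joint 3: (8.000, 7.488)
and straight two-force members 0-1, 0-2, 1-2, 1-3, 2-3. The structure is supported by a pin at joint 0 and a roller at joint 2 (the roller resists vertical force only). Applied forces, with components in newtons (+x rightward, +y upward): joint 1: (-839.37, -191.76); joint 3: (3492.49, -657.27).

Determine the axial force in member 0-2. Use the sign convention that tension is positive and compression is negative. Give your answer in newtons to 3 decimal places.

N=4 nodes, M=5 members, R=3 reactions → 2N=8, M+R=8
member 0 (0-1): L=7.9825, (cx,cy)=(0.3823,0.9240)
member 1 (0-2): L=4.9390, (cx,cy)=(1.0000,0.0000)
member 2 (1-2): L=7.6136, (cx,cy)=(0.2478,-0.9688)
member 3 (1-3): L=4.9493, (cx,cy)=(0.9997,0.0226)
member 4 (2-3): L=8.0895, (cx,cy)=(0.3784,0.9256)
solve A·x = −loads:
  F[0-1] = +4735.2786 N (tension)
  F[0-2] = +842.6476 N (tension)
  F[1-2] = -4625.6603 N (compression)
  F[1-3] = +3797.2735 N (tension)
  F[2-3] = -802.9002 N (compression)
  Rx@0 = -2653.1200 N
  Ry@0 = -4375.5060 N
  Ry@2 = +5224.5360 N

842.648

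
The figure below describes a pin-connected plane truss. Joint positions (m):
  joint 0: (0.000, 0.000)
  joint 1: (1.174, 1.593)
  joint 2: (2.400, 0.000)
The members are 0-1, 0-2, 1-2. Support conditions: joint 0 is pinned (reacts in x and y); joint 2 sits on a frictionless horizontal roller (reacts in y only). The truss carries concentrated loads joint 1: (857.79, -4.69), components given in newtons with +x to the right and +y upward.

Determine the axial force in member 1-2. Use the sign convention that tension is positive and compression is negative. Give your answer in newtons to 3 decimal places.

-721.350

N=3 nodes, M=3 members, R=3 reactions → 2N=6, M+R=6
member 0 (0-1): L=1.9789, (cx,cy)=(0.5933,0.8050)
member 1 (0-2): L=2.4000, (cx,cy)=(1.0000,0.0000)
member 2 (1-2): L=2.0102, (cx,cy)=(0.6099,-0.7925)
solve A·x = −loads:
  F[0-1] = +704.2966 N (tension)
  F[0-2] = +439.9534 N (tension)
  F[1-2] = -721.3497 N (compression)
  Rx@0 = -857.7900 N
  Ry@0 = -566.9623 N
  Ry@2 = +571.6523 N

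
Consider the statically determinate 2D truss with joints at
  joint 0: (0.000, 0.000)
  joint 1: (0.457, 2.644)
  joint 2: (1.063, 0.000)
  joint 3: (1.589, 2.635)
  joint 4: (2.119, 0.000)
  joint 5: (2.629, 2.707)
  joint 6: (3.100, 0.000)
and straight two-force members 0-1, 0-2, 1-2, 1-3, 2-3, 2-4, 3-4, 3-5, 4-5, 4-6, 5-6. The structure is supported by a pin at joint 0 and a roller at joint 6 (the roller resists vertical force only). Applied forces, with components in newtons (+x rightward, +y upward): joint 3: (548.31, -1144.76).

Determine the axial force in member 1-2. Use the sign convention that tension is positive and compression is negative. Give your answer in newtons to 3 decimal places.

94.600

N=7 nodes, M=11 members, R=3 reactions → 2N=14, M+R=14
member 0 (0-1): L=2.6832, (cx,cy)=(0.1703,0.9854)
member 1 (0-2): L=1.0630, (cx,cy)=(1.0000,0.0000)
member 2 (1-2): L=2.7126, (cx,cy)=(0.2234,-0.9747)
member 3 (1-3): L=1.1320, (cx,cy)=(1.0000,-0.0080)
member 4 (2-3): L=2.6870, (cx,cy)=(0.1958,0.9807)
member 5 (2-4): L=1.0560, (cx,cy)=(1.0000,0.0000)
member 6 (3-4): L=2.6878, (cx,cy)=(0.1972,-0.9804)
member 7 (3-5): L=1.0425, (cx,cy)=(0.9976,0.0691)
member 8 (4-5): L=2.7546, (cx,cy)=(0.1851,0.9827)
member 9 (4-6): L=0.9810, (cx,cy)=(1.0000,0.0000)
member 10 (5-6): L=2.7477, (cx,cy)=(0.1714,-0.9852)
solve A·x = −loads:
  F[0-1] = -93.2776 N (compression)
  F[0-2] = +564.1969 N (tension)
  F[1-2] = +94.6000 N (tension)
  F[1-3] = -37.0222 N (compression)
  F[2-3] = -94.0283 N (compression)
  F[2-4] = +603.7379 N (tension)
  F[3-4] = -1101.2312 N (compression)
  F[3-5] = -387.5122 N (compression)
  F[4-5] = +1098.6022 N (tension)
  F[4-6] = +183.1881 N (tension)
  F[5-6] = -1068.6632 N (compression)
  Rx@0 = -548.3100 N
  Ry@0 = +91.9147 N
  Ry@6 = +1052.8453 N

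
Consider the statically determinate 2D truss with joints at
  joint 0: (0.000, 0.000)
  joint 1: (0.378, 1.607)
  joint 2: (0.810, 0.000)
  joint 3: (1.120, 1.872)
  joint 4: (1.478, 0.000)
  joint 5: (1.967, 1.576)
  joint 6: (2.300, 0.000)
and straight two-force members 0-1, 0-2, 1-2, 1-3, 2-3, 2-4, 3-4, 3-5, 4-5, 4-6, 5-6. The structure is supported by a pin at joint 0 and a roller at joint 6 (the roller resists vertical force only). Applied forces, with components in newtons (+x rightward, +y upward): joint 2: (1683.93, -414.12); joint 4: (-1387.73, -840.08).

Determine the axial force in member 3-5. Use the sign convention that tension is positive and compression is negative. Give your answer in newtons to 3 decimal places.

N=7 nodes, M=11 members, R=3 reactions → 2N=14, M+R=14
member 0 (0-1): L=1.6509, (cx,cy)=(0.2290,0.9734)
member 1 (0-2): L=0.8100, (cx,cy)=(1.0000,0.0000)
member 2 (1-2): L=1.6641, (cx,cy)=(0.2596,-0.9657)
member 3 (1-3): L=0.7879, (cx,cy)=(0.9417,0.3363)
member 4 (2-3): L=1.8975, (cx,cy)=(0.1634,0.9866)
member 5 (2-4): L=0.6680, (cx,cy)=(1.0000,0.0000)
member 6 (3-4): L=1.9059, (cx,cy)=(0.1878,-0.9822)
member 7 (3-5): L=0.8972, (cx,cy)=(0.9440,-0.3299)
member 8 (4-5): L=1.6501, (cx,cy)=(0.2963,0.9551)
member 9 (4-6): L=0.8220, (cx,cy)=(1.0000,0.0000)
member 10 (5-6): L=1.6108, (cx,cy)=(0.2067,-0.9784)
solve A·x = −loads:
  F[0-1] = -584.0309 N (compression)
  F[0-2] = +429.9266 N (tension)
  F[1-2] = +492.0070 N (tension)
  F[1-3] = -277.6293 N (compression)
  F[2-3] = -61.8492 N (compression)
  F[2-4] = -1116.1704 N (compression)
  F[3-4] = +271.9922 N (tension)
  F[3-5] = -341.7843 N (compression)
  F[4-5] = +599.8743 N (tension)
  F[4-6] = +144.8814 N (tension)
  F[5-6] = -700.8242 N (compression)
  Rx@0 = -296.2000 N
  Ry@0 = +568.5150 N
  Ry@6 = +685.6850 N

-341.784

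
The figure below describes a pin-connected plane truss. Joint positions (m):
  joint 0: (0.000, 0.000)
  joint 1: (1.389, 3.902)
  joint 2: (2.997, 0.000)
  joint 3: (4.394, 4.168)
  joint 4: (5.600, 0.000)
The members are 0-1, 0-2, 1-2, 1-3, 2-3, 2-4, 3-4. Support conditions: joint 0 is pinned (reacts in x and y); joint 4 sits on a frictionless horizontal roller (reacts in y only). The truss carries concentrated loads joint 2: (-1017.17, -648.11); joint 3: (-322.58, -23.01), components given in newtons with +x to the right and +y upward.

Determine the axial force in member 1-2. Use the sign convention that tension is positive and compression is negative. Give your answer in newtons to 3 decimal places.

552.113

N=5 nodes, M=7 members, R=3 reactions → 2N=10, M+R=10
member 0 (0-1): L=4.1419, (cx,cy)=(0.3354,0.9421)
member 1 (0-2): L=2.9970, (cx,cy)=(1.0000,0.0000)
member 2 (1-2): L=4.2203, (cx,cy)=(0.3810,-0.9246)
member 3 (1-3): L=3.0168, (cx,cy)=(0.9961,0.0882)
member 4 (2-3): L=4.3959, (cx,cy)=(0.3178,0.9482)
member 5 (2-4): L=2.6030, (cx,cy)=(1.0000,0.0000)
member 6 (3-4): L=4.3390, (cx,cy)=(0.2779,-0.9606)
solve A·x = −loads:
  F[0-1] = -579.8829 N (compression)
  F[0-2] = -1145.2820 N (compression)
  F[1-2] = +552.1131 N (tension)
  F[1-3] = -406.4127 N (compression)
  F[2-3] = +145.1684 N (tension)
  F[2-4] = +36.1156 N (tension)
  F[3-4] = -129.9375 N (compression)
  Rx@0 = +1339.7500 N
  Ry@0 = +546.3025 N
  Ry@4 = +124.8175 N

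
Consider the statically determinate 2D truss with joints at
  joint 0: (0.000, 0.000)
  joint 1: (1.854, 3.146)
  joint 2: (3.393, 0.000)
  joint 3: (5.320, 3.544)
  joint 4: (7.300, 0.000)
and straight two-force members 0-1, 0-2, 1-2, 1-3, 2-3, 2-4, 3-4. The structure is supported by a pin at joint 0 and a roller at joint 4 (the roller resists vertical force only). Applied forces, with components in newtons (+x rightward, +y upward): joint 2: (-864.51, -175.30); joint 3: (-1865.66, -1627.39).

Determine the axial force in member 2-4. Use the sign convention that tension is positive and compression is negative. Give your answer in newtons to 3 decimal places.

202.094

N=5 nodes, M=7 members, R=3 reactions → 2N=10, M+R=10
member 0 (0-1): L=3.6517, (cx,cy)=(0.5077,0.8615)
member 1 (0-2): L=3.3930, (cx,cy)=(1.0000,0.0000)
member 2 (1-2): L=3.5023, (cx,cy)=(0.4394,-0.8983)
member 3 (1-3): L=3.4888, (cx,cy)=(0.9935,0.1141)
member 4 (2-3): L=4.0340, (cx,cy)=(0.4777,0.8785)
member 5 (2-4): L=3.9070, (cx,cy)=(1.0000,0.0000)
member 6 (3-4): L=4.0596, (cx,cy)=(0.4877,-0.8730)
solve A·x = −loads:
  F[0-1] = -1672.5710 N (compression)
  F[0-2] = -1880.9821 N (compression)
  F[1-2] = +1416.0422 N (tension)
  F[1-3] = -1481.1091 N (compression)
  F[2-3] = -1248.3333 N (compression)
  F[2-4] = +202.0936 N (tension)
  F[3-4] = -414.3530 N (compression)
  Rx@0 = +2730.1700 N
  Ry@0 = +1440.9628 N
  Ry@4 = +361.7272 N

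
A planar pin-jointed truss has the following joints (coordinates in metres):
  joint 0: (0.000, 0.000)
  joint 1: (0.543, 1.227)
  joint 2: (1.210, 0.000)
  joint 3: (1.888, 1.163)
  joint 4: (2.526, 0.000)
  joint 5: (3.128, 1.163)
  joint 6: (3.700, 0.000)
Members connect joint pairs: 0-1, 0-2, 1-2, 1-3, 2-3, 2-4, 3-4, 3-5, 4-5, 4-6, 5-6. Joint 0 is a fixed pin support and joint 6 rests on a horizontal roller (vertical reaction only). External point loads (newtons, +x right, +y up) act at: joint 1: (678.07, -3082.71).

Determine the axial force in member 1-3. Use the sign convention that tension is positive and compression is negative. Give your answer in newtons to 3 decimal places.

N=7 nodes, M=11 members, R=3 reactions → 2N=14, M+R=14
member 0 (0-1): L=1.3418, (cx,cy)=(0.4047,0.9145)
member 1 (0-2): L=1.2100, (cx,cy)=(1.0000,0.0000)
member 2 (1-2): L=1.3966, (cx,cy)=(0.4776,-0.8786)
member 3 (1-3): L=1.3465, (cx,cy)=(0.9989,-0.0475)
member 4 (2-3): L=1.3462, (cx,cy)=(0.5036,0.8639)
member 5 (2-4): L=1.3160, (cx,cy)=(1.0000,0.0000)
member 6 (3-4): L=1.3265, (cx,cy)=(0.4810,-0.8767)
member 7 (3-5): L=1.2400, (cx,cy)=(1.0000,0.0000)
member 8 (4-5): L=1.3096, (cx,cy)=(0.4597,0.8881)
member 9 (4-6): L=1.1740, (cx,cy)=(1.0000,0.0000)
member 10 (5-6): L=1.2961, (cx,cy)=(0.4413,-0.8973)
solve A·x = −loads:
  F[0-1] = -2630.4594 N (compression)
  F[0-2] = +1742.5796 N (tension)
  F[1-2] = -694.4568 N (compression)
  F[1-3] = -1412.5052 N (compression)
  F[2-3] = +706.2454 N (tension)
  F[2-4] = +1055.2153 N (tension)
  F[3-4] = -772.4875 N (compression)
  F[3-5] = -683.6770 N (compression)
  F[4-5] = +762.6259 N (tension)
  F[4-6] = +333.1033 N (tension)
  F[5-6] = -754.7543 N (compression)
  Rx@0 = -678.0700 N
  Ry@0 = +2405.4388 N
  Ry@6 = +677.2712 N

-1412.505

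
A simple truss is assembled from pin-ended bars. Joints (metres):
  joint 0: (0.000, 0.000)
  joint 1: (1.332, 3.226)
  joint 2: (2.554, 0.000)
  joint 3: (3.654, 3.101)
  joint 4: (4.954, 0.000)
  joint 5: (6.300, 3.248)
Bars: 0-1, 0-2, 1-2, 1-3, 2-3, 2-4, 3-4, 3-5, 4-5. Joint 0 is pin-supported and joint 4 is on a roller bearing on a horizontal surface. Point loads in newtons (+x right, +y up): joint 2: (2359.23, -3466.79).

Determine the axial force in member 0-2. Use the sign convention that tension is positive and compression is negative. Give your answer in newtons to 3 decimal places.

N=6 nodes, M=9 members, R=3 reactions → 2N=12, M+R=12
member 0 (0-1): L=3.4902, (cx,cy)=(0.3816,0.9243)
member 1 (0-2): L=2.5540, (cx,cy)=(1.0000,0.0000)
member 2 (1-2): L=3.4497, (cx,cy)=(0.3542,-0.9352)
member 3 (1-3): L=2.3254, (cx,cy)=(0.9986,-0.0538)
member 4 (2-3): L=3.2903, (cx,cy)=(0.3343,0.9425)
member 5 (2-4): L=2.4000, (cx,cy)=(1.0000,0.0000)
member 6 (3-4): L=3.3625, (cx,cy)=(0.3866,-0.9222)
member 7 (3-5): L=2.6501, (cx,cy)=(0.9985,0.0555)
member 8 (4-5): L=3.5159, (cx,cy)=(0.3828,0.9238)
solve A·x = −loads:
  F[0-1] = -1817.0431 N (compression)
  F[0-2] = +3052.6919 N (tension)
  F[1-2] = +1874.1033 N (tension)
  F[1-3] = -1359.2998 N (compression)
  F[2-3] = +1818.8644 N (tension)
  F[2-4] = +749.2625 N (tension)
  F[3-4] = -1937.9787 N (compression)
  F[3-5] = +0.0000 N (tension)
  F[4-5] = -0.0000 N (compression)
  Rx@0 = -2359.2300 N
  Ry@0 = +1679.5107 N
  Ry@4 = +1787.2793 N

3052.692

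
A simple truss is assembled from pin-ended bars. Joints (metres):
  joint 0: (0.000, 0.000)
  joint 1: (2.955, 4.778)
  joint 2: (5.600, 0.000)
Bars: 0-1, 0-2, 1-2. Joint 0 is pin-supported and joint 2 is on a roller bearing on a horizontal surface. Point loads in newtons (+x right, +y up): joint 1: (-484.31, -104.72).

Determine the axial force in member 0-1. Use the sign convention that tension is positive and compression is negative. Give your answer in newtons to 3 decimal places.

-544.019

N=3 nodes, M=3 members, R=3 reactions → 2N=6, M+R=6
member 0 (0-1): L=5.6179, (cx,cy)=(0.5260,0.8505)
member 1 (0-2): L=5.6000, (cx,cy)=(1.0000,0.0000)
member 2 (1-2): L=5.4613, (cx,cy)=(0.4843,-0.8749)
solve A·x = −loads:
  F[0-1] = -544.0185 N (compression)
  F[0-2] = -198.1601 N (compression)
  F[1-2] = +409.1503 N (tension)
  Rx@0 = +484.3100 N
  Ry@0 = +462.6817 N
  Ry@2 = -357.9617 N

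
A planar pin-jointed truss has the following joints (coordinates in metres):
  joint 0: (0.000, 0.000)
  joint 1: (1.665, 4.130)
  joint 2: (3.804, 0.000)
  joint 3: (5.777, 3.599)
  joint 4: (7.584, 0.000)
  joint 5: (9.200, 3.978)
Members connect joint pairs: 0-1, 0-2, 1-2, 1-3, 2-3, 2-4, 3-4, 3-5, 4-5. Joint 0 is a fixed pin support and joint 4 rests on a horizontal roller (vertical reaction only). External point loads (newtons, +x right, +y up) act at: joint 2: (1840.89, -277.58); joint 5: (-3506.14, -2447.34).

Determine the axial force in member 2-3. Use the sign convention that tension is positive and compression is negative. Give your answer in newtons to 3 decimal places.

N=6 nodes, M=9 members, R=3 reactions → 2N=12, M+R=12
member 0 (0-1): L=4.4530, (cx,cy)=(0.3739,0.9275)
member 1 (0-2): L=3.8040, (cx,cy)=(1.0000,0.0000)
member 2 (1-2): L=4.6510, (cx,cy)=(0.4599,-0.8880)
member 3 (1-3): L=4.1461, (cx,cy)=(0.9918,-0.1281)
member 4 (2-3): L=4.1043, (cx,cy)=(0.4807,0.8769)
member 5 (2-4): L=3.7800, (cx,cy)=(1.0000,0.0000)
member 6 (3-4): L=4.0272, (cx,cy)=(0.4487,-0.8937)
member 7 (3-5): L=3.4439, (cx,cy)=(0.9939,0.1100)
member 8 (4-5): L=4.2937, (cx,cy)=(0.3764,0.9265)
solve A·x = −loads:
  F[0-1] = -1569.7928 N (compression)
  F[0-2] = -1078.2950 N (compression)
  F[1-2] = +1848.6071 N (tension)
  F[1-3] = -1449.0561 N (compression)
  F[2-3] = -1555.4400 N (compression)
  F[2-4] = -1321.2986 N (compression)
  F[3-4] = +992.6636 N (tension)
  F[3-5] = -2646.3258 N (compression)
  F[4-5] = -2327.2318 N (compression)
  Rx@0 = +1665.2500 N
  Ry@0 = +1455.9304 N
  Ry@4 = +1268.9896 N

-1555.440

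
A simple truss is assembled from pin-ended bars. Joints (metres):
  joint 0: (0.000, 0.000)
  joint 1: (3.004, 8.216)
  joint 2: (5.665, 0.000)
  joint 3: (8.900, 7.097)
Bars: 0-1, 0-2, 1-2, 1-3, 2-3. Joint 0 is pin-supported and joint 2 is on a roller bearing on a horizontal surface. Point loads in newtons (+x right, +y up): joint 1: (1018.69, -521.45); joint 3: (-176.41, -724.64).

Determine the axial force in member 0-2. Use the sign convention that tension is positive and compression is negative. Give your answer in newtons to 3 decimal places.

N=4 nodes, M=5 members, R=3 reactions → 2N=8, M+R=8
member 0 (0-1): L=8.7480, (cx,cy)=(0.3434,0.9392)
member 1 (0-2): L=5.6650, (cx,cy)=(1.0000,0.0000)
member 2 (1-2): L=8.6362, (cx,cy)=(0.3081,-0.9513)
member 3 (1-3): L=6.0012, (cx,cy)=(0.9825,-0.1865)
member 4 (2-3): L=7.7995, (cx,cy)=(0.4148,0.9099)
solve A·x = −loads:
  F[0-1] = +1517.5603 N (tension)
  F[0-2] = +321.1579 N (tension)
  F[1-2] = -2074.5457 N (compression)
  F[1-3] = +144.1746 N (tension)
  F[2-3] = -766.8276 N (compression)
  Rx@0 = -842.2800 N
  Ry@0 = -1425.2793 N
  Ry@2 = +2671.3693 N

321.158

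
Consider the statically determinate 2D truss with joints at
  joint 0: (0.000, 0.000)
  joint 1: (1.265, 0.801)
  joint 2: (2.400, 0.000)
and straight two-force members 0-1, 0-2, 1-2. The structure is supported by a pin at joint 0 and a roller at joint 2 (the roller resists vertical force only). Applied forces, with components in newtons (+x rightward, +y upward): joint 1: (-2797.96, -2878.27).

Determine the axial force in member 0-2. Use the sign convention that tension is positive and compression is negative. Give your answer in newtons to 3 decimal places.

N=3 nodes, M=3 members, R=3 reactions → 2N=6, M+R=6
member 0 (0-1): L=1.4973, (cx,cy)=(0.8449,0.5350)
member 1 (0-2): L=2.4000, (cx,cy)=(1.0000,0.0000)
member 2 (1-2): L=1.3892, (cx,cy)=(0.8170,-0.5766)
solve A·x = −loads:
  F[0-1] = -4289.9410 N (compression)
  F[0-2] = +826.4798 N (tension)
  F[1-2] = -1011.5689 N (compression)
  Rx@0 = +2797.9600 N
  Ry@0 = +2295.0010 N
  Ry@2 = +583.2690 N

826.480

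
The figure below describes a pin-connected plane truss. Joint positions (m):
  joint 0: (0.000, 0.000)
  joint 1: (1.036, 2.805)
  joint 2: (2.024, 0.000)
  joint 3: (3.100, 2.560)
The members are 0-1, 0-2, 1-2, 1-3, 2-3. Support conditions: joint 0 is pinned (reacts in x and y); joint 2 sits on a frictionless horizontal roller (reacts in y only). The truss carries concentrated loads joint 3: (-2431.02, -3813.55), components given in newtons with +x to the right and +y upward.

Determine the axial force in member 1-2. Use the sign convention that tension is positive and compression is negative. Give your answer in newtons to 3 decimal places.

N=4 nodes, M=5 members, R=3 reactions → 2N=8, M+R=8
member 0 (0-1): L=2.9902, (cx,cy)=(0.3465,0.9381)
member 1 (0-2): L=2.0240, (cx,cy)=(1.0000,0.0000)
member 2 (1-2): L=2.9739, (cx,cy)=(0.3322,-0.9432)
member 3 (1-3): L=2.0785, (cx,cy)=(0.9930,-0.1179)
member 4 (2-3): L=2.7769, (cx,cy)=(0.3875,0.9219)
solve A·x = −loads:
  F[0-1] = -1116.6055 N (compression)
  F[0-2] = -2044.1557 N (compression)
  F[1-2] = +1209.7908 N (tension)
  F[1-3] = -794.3210 N (compression)
  F[2-3] = -4238.2774 N (compression)
  Rx@0 = +2431.0200 N
  Ry@0 = +1047.4463 N
  Ry@2 = +2766.1037 N

1209.791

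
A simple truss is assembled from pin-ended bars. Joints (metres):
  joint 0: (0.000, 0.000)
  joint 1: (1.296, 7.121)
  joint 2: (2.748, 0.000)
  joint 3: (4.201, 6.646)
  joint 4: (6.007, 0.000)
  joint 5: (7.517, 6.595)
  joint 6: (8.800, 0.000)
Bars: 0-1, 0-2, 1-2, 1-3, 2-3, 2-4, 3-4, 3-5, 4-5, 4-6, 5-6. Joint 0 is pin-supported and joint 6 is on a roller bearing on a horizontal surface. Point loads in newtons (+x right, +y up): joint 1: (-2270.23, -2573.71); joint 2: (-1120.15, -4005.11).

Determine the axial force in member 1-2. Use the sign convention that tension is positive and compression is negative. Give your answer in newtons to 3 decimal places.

4268.723

N=7 nodes, M=11 members, R=3 reactions → 2N=14, M+R=14
member 0 (0-1): L=7.2380, (cx,cy)=(0.1791,0.9838)
member 1 (0-2): L=2.7480, (cx,cy)=(1.0000,0.0000)
member 2 (1-2): L=7.2675, (cx,cy)=(0.1998,-0.9798)
member 3 (1-3): L=2.9436, (cx,cy)=(0.9869,-0.1614)
member 4 (2-3): L=6.8030, (cx,cy)=(0.2136,0.9769)
member 5 (2-4): L=3.2590, (cx,cy)=(1.0000,0.0000)
member 6 (3-4): L=6.8870, (cx,cy)=(0.2622,-0.9650)
member 7 (3-5): L=3.3164, (cx,cy)=(0.9999,-0.0154)
member 8 (4-5): L=6.7657, (cx,cy)=(0.2232,0.9748)
member 9 (4-6): L=2.7930, (cx,cy)=(1.0000,0.0000)
member 10 (5-6): L=6.7186, (cx,cy)=(0.1910,-0.9816)
solve A·x = −loads:
  F[0-1] = -6897.6498 N (compression)
  F[0-2] = -2155.3168 N (compression)
  F[1-2] = +4268.7227 N (tension)
  F[1-3] = +184.7275 N (tension)
  F[2-3] = -181.7411 N (compression)
  F[2-4] = -143.4897 N (compression)
  F[3-4] = +213.4815 N (tension)
  F[3-5] = +87.5182 N (tension)
  F[4-5] = -211.3416 N (compression)
  F[4-6] = -40.3394 N (compression)
  F[5-6] = +211.2439 N (tension)
  Rx@0 = +3390.3800 N
  Ry@0 = +6786.1765 N
  Ry@6 = -207.3565 N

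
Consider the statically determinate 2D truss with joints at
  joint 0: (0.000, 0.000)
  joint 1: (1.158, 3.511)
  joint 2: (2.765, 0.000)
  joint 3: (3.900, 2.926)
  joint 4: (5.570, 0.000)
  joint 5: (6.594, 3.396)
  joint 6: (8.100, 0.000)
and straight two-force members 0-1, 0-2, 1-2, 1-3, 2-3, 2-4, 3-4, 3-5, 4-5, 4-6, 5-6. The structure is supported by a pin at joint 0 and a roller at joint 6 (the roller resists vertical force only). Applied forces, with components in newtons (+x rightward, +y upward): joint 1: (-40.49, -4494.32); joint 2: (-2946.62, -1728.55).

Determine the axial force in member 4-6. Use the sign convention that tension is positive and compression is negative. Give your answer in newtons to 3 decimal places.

N=7 nodes, M=11 members, R=3 reactions → 2N=14, M+R=14
member 0 (0-1): L=3.6970, (cx,cy)=(0.3132,0.9497)
member 1 (0-2): L=2.7650, (cx,cy)=(1.0000,0.0000)
member 2 (1-2): L=3.8613, (cx,cy)=(0.4162,-0.9093)
member 3 (1-3): L=2.8037, (cx,cy)=(0.9780,-0.2087)
member 4 (2-3): L=3.1384, (cx,cy)=(0.3616,0.9323)
member 5 (2-4): L=2.8050, (cx,cy)=(1.0000,0.0000)
member 6 (3-4): L=3.3690, (cx,cy)=(0.4957,-0.8685)
member 7 (3-5): L=2.7347, (cx,cy)=(0.9851,0.1719)
member 8 (4-5): L=3.5470, (cx,cy)=(0.2887,0.9574)
member 9 (4-6): L=2.5300, (cx,cy)=(1.0000,0.0000)
member 10 (5-6): L=3.7149, (cx,cy)=(0.4054,-0.9141)
solve A·x = −loads:
  F[0-1] = -5273.1956 N (compression)
  F[0-2] = -1335.4198 N (compression)
  F[1-2] = +1044.8286 N (tension)
  F[1-3] = -2092.0861 N (compression)
  F[2-3] = +835.0253 N (tension)
  F[2-4] = +1744.0551 N (tension)
  F[3-4] = -1590.9226 N (compression)
  F[3-5] = -969.8800 N (compression)
  F[4-5] = +1443.1614 N (tension)
  F[4-6] = +538.8185 N (tension)
  F[5-6] = -1329.1393 N (compression)
  Rx@0 = +2987.1100 N
  Ry@0 = +5007.8449 N
  Ry@6 = +1215.0251 N

538.819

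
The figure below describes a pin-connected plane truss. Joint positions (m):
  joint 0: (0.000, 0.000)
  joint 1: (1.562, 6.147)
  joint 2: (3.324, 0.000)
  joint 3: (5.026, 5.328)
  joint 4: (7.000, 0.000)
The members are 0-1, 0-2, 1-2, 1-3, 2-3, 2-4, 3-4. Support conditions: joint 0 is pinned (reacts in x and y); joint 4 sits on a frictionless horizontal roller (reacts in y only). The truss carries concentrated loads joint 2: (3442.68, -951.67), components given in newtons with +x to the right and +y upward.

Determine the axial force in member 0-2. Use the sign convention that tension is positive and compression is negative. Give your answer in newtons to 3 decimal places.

N=5 nodes, M=7 members, R=3 reactions → 2N=10, M+R=10
member 0 (0-1): L=6.3424, (cx,cy)=(0.2463,0.9692)
member 1 (0-2): L=3.3240, (cx,cy)=(1.0000,0.0000)
member 2 (1-2): L=6.3945, (cx,cy)=(0.2755,-0.9613)
member 3 (1-3): L=3.5595, (cx,cy)=(0.9732,-0.2301)
member 4 (2-3): L=5.5932, (cx,cy)=(0.3043,0.9526)
member 5 (2-4): L=3.6760, (cx,cy)=(1.0000,0.0000)
member 6 (3-4): L=5.6819, (cx,cy)=(0.3474,-0.9377)
solve A·x = −loads:
  F[0-1] = -515.6453 N (compression)
  F[0-2] = +3569.6735 N (tension)
  F[1-2] = +591.1893 N (tension)
  F[1-3] = -297.8865 N (compression)
  F[2-3] = +402.4523 N (tension)
  F[2-4] = +167.4296 N (tension)
  F[3-4] = -481.9262 N (compression)
  Rx@0 = -3442.6800 N
  Ry@0 = +499.7627 N
  Ry@4 = +451.9073 N

3569.674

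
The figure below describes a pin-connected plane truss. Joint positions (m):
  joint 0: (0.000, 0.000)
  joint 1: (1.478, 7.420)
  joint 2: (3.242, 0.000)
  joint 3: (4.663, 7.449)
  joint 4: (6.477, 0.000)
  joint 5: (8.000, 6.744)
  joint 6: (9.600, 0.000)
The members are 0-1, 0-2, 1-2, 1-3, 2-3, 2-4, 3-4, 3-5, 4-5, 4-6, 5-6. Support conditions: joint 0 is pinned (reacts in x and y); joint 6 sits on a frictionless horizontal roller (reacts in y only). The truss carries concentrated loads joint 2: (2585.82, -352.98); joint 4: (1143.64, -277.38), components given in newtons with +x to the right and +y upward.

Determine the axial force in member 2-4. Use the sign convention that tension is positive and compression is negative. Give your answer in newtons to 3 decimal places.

1279.132

N=7 nodes, M=11 members, R=3 reactions → 2N=14, M+R=14
member 0 (0-1): L=7.5658, (cx,cy)=(0.1954,0.9807)
member 1 (0-2): L=3.2420, (cx,cy)=(1.0000,0.0000)
member 2 (1-2): L=7.6268, (cx,cy)=(0.2313,-0.9729)
member 3 (1-3): L=3.1851, (cx,cy)=(1.0000,0.0091)
member 4 (2-3): L=7.5833, (cx,cy)=(0.1874,0.9823)
member 5 (2-4): L=3.2350, (cx,cy)=(1.0000,0.0000)
member 6 (3-4): L=7.6667, (cx,cy)=(0.2366,-0.9716)
member 7 (3-5): L=3.4107, (cx,cy)=(0.9784,-0.2067)
member 8 (4-5): L=6.9138, (cx,cy)=(0.2203,0.9754)
member 9 (4-6): L=3.1230, (cx,cy)=(1.0000,0.0000)
member 10 (5-6): L=6.9312, (cx,cy)=(0.2308,-0.9730)
solve A·x = −loads:
  F[0-1] = -330.3763 N (compression)
  F[0-2] = +3794.0002 N (tension)
  F[1-2] = +331.7193 N (tension)
  F[1-3] = -141.2693 N (compression)
  F[2-3] = +30.8009 N (tension)
  F[2-4] = +1279.1318 N (tension)
  F[3-4] = -0.3733 N (compression)
  F[3-5] = -138.3922 N (compression)
  F[4-5] = +284.7370 N (tension)
  F[4-6] = +72.6807 N (tension)
  F[5-6] = -314.8528 N (compression)
  Rx@0 = -3729.4600 N
  Ry@0 = +324.0109 N
  Ry@6 = +306.3491 N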